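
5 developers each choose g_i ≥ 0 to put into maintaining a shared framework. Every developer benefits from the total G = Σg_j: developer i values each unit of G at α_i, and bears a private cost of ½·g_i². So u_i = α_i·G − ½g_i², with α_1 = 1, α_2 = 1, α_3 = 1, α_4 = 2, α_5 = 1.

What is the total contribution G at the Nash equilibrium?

Developer i's FOC: ∂u_i/∂g_i = α_i − g_i = 0, so g_i* = α_i.
NE contributions = (1, 1, 1, 2, 1); G = 6.

6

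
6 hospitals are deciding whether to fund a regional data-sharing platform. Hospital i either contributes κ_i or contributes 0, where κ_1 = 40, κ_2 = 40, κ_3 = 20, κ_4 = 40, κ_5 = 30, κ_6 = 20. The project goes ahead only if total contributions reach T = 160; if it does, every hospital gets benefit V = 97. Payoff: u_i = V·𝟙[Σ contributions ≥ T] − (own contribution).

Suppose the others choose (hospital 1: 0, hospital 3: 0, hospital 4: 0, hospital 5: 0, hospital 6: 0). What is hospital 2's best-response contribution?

0

Others' total = 0. Even contributing 40 gives 40 < 160: no benefit either way.
Best response: 0.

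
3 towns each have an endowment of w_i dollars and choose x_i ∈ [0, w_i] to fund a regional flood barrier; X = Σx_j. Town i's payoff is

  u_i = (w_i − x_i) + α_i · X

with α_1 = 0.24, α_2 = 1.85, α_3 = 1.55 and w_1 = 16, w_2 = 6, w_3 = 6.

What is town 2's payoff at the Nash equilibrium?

22.2

∂u_i/∂x_i = α_i − 1, so town i contributes w_i if α_i > 1, else 0.
α_i > 1 for i ∈ {2, 3}; NE contributions (0, 6, 6), X = 12.
u_2 = (6 − 6) + 1.85·12 = 22.2.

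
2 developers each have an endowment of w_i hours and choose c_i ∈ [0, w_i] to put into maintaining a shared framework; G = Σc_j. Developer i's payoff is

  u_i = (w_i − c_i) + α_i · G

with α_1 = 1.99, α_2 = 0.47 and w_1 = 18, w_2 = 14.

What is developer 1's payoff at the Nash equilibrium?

35.82

∂u_i/∂c_i = α_i − 1, so developer i contributes w_i if α_i > 1, else 0.
α_i > 1 for i ∈ {1}; NE contributions (18, 0), G = 18.
u_1 = (18 − 18) + 1.99·18 = 35.82.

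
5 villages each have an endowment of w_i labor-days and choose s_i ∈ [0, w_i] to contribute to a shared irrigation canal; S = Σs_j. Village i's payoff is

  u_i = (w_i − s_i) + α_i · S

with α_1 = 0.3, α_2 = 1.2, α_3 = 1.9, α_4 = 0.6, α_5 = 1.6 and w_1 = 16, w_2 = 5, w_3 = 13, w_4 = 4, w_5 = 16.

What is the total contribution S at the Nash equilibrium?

∂u_i/∂s_i = α_i − 1, so village i contributes w_i if α_i > 1, else 0.
α_i > 1 for i ∈ {2, 3, 5}; NE contributions (0, 5, 13, 0, 16), S = 34.

34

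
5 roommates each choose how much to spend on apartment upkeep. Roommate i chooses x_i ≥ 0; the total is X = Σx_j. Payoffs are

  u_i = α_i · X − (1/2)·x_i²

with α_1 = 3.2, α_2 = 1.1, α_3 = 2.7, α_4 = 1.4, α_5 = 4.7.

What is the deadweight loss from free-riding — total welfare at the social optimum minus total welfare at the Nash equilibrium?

Roommate i's FOC: ∂u_i/∂x_i = α_i − x_i = 0, so x_i* = α_i.
NE contributions = (3.2, 1.1, 2.7, 1.4, 4.7); X = 13.1.
W^NE = (Σα)·X − ½Σα_i² = 13.1² − ½·42.79 = 150.215.
Planner sets x_i = Σα_j = 13.1 for every i, so X^SO = 5·13.1 = 65.5.
W^SO = (Σα)·X^SO − ½·5·(Σα)² = (5/2)·13.1² = 429.025.
Deadweight loss = W^SO − W^NE = 278.81.

278.81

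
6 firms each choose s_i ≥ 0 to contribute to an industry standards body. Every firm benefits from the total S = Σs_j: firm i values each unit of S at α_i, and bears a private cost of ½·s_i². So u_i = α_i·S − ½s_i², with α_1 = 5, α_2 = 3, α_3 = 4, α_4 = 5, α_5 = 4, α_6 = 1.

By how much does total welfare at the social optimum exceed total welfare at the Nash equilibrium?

Firm i's FOC: ∂u_i/∂s_i = α_i − s_i = 0, so s_i* = α_i.
NE contributions = (5, 3, 4, 5, 4, 1); S = 22.
W^NE = (Σα)·S − ½Σα_i² = 22² − ½·92 = 438.
Planner sets s_i = Σα_j = 22 for every i, so S^SO = 6·22 = 132.
W^SO = (Σα)·S^SO − ½·6·(Σα)² = (6/2)·22² = 1452.
Deadweight loss = W^SO − W^NE = 1014.

1014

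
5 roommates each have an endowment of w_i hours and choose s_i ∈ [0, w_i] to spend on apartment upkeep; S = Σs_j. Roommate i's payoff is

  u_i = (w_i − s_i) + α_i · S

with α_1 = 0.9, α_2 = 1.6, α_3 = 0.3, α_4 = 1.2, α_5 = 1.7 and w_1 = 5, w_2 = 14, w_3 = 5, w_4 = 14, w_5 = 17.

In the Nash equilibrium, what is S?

45

∂u_i/∂s_i = α_i − 1, so roommate i contributes w_i if α_i > 1, else 0.
α_i > 1 for i ∈ {2, 4, 5}; NE contributions (0, 14, 0, 14, 17), S = 45.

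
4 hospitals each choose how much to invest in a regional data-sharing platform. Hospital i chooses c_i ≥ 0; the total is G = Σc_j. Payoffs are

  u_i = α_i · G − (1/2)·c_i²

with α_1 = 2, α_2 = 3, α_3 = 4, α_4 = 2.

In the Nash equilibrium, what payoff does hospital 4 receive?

20

Hospital i's FOC: ∂u_i/∂c_i = α_i − c_i = 0, so c_i* = α_i.
NE contributions = (2, 3, 4, 2); G = 11.
u_4 = α_4·G − ½·(c_4)² = 2·11 − ½·2² = 20.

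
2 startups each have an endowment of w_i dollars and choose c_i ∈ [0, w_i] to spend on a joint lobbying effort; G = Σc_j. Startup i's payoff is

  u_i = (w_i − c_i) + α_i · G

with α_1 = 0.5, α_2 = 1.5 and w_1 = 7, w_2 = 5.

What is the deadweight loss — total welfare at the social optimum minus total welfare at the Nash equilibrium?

∂u_i/∂c_i = α_i − 1, so startup i contributes w_i if α_i > 1, else 0.
α_i > 1 for i ∈ {2}; NE contributions (0, 5), G = 5.
W^NE = Σw_i − G^NE + (Σα_i)·G^NE = 12 + 1·5 = 17.
Planner: ∂(Σu_j)/∂c_i = Σα_j − 1 = 1 > 0, so everyone contributes w_i; G^SO = 12, W^SO = 12 + 1·12 = 24.
Deadweight loss = 7.

7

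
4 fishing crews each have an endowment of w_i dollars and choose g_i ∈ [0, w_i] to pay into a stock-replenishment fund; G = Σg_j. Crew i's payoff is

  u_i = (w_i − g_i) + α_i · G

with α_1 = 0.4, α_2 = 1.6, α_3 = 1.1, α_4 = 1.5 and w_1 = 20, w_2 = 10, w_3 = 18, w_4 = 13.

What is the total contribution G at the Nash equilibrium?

∂u_i/∂g_i = α_i − 1, so crew i contributes w_i if α_i > 1, else 0.
α_i > 1 for i ∈ {2, 3, 4}; NE contributions (0, 10, 18, 13), G = 41.

41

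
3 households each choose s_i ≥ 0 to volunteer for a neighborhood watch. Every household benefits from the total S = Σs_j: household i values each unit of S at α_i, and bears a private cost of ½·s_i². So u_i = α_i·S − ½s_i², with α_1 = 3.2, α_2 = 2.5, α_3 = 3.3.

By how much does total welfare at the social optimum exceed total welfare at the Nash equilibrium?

Household i's FOC: ∂u_i/∂s_i = α_i − s_i = 0, so s_i* = α_i.
NE contributions = (3.2, 2.5, 3.3); S = 9.
W^NE = (Σα)·S − ½Σα_i² = 9² − ½·27.38 = 67.31.
Planner sets s_i = Σα_j = 9 for every i, so S^SO = 3·9 = 27.
W^SO = (Σα)·S^SO − ½·3·(Σα)² = (3/2)·9² = 121.5.
Deadweight loss = W^SO − W^NE = 54.19.

54.19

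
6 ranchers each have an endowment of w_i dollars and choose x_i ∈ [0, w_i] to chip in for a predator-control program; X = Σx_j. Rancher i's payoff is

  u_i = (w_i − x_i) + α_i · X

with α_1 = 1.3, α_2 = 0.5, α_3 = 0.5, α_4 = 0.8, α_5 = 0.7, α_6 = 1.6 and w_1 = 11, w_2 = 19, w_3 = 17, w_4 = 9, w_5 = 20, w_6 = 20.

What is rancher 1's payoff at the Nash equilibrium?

∂u_i/∂x_i = α_i − 1, so rancher i contributes w_i if α_i > 1, else 0.
α_i > 1 for i ∈ {1, 6}; NE contributions (11, 0, 0, 0, 0, 20), X = 31.
u_1 = (11 − 11) + 1.3·31 = 40.3.

40.3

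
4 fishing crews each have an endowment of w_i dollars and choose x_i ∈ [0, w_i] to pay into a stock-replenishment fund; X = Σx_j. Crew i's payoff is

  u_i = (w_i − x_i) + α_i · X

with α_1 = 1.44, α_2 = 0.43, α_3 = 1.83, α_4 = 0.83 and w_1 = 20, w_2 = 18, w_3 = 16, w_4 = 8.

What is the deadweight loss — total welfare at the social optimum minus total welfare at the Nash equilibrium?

∂u_i/∂x_i = α_i − 1, so crew i contributes w_i if α_i > 1, else 0.
α_i > 1 for i ∈ {1, 3}; NE contributions (20, 0, 16, 0), X = 36.
W^NE = Σw_i − X^NE + (Σα_i)·X^NE = 62 + 3.53·36 = 189.08.
Planner: ∂(Σu_j)/∂x_i = Σα_j − 1 = 3.53 > 0, so everyone contributes w_i; X^SO = 62, W^SO = 62 + 3.53·62 = 280.86.
Deadweight loss = 91.78.

91.78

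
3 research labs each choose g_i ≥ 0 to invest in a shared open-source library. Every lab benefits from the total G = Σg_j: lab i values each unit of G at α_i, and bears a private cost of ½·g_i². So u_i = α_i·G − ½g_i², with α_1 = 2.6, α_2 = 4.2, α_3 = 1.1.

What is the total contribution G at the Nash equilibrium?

7.9

Lab i's FOC: ∂u_i/∂g_i = α_i − g_i = 0, so g_i* = α_i.
NE contributions = (2.6, 4.2, 1.1); G = 7.9.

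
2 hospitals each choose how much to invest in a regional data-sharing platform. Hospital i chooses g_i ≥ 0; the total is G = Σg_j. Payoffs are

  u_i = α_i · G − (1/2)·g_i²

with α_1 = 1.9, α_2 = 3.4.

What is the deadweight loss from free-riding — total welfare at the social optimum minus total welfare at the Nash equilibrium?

Hospital i's FOC: ∂u_i/∂g_i = α_i − g_i = 0, so g_i* = α_i.
NE contributions = (1.9, 3.4); G = 5.3.
W^NE = (Σα)·G − ½Σα_i² = 5.3² − ½·15.17 = 20.505.
Planner sets g_i = Σα_j = 5.3 for every i, so G^SO = 2·5.3 = 10.6.
W^SO = (Σα)·G^SO − ½·2·(Σα)² = (2/2)·5.3² = 28.09.
Deadweight loss = W^SO − W^NE = 7.585.

7.585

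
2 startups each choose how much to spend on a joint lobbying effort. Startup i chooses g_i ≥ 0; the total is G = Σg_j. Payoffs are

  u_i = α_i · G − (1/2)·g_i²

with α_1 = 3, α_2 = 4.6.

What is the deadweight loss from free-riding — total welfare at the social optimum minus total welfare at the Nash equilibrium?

Startup i's FOC: ∂u_i/∂g_i = α_i − g_i = 0, so g_i* = α_i.
NE contributions = (3, 4.6); G = 7.6.
W^NE = (Σα)·G − ½Σα_i² = 7.6² − ½·30.16 = 42.68.
Planner sets g_i = Σα_j = 7.6 for every i, so G^SO = 2·7.6 = 15.2.
W^SO = (Σα)·G^SO − ½·2·(Σα)² = (2/2)·7.6² = 57.76.
Deadweight loss = W^SO − W^NE = 15.08.

15.08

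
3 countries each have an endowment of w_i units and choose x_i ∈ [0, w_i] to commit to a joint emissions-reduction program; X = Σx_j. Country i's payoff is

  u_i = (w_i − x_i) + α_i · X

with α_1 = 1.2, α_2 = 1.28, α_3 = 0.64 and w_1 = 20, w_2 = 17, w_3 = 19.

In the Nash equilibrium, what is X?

37

∂u_i/∂x_i = α_i − 1, so country i contributes w_i if α_i > 1, else 0.
α_i > 1 for i ∈ {1, 2}; NE contributions (20, 17, 0), X = 37.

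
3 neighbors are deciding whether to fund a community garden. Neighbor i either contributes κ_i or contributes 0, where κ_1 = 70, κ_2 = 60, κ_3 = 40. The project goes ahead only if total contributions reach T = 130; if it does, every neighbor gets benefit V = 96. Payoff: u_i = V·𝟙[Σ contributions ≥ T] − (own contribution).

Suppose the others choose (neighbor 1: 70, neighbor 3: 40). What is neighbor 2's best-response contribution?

60

Others' total = 110. Contributing 60 brings total to 170 ≥ 130: gain V − κ_2 = 36.
Best response: 60.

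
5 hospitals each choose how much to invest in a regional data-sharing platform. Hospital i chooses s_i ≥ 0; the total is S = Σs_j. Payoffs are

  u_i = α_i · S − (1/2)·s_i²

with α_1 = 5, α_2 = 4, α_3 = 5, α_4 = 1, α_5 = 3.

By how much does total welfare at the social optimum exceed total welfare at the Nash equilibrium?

524

Hospital i's FOC: ∂u_i/∂s_i = α_i − s_i = 0, so s_i* = α_i.
NE contributions = (5, 4, 5, 1, 3); S = 18.
W^NE = (Σα)·S − ½Σα_i² = 18² − ½·76 = 286.
Planner sets s_i = Σα_j = 18 for every i, so S^SO = 5·18 = 90.
W^SO = (Σα)·S^SO − ½·5·(Σα)² = (5/2)·18² = 810.
Deadweight loss = W^SO − W^NE = 524.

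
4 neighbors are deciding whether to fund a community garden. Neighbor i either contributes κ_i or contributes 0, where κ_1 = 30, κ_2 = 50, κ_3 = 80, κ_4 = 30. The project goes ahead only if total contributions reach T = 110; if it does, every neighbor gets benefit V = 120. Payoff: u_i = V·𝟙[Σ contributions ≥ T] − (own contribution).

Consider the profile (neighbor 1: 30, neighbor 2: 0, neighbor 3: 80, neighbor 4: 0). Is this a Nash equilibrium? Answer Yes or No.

Total = 110 ≥ 110: provided.
Neighbor 1 (pledges 30, payoff 90): dropping to 0 → total 80, payoff 0. No gain.
Neighbor 2 (pledges 0, payoff 120): pledging 50 → total 160, payoff 70. No gain.
Neighbor 3 (pledges 80, payoff 40): dropping to 0 → total 30, payoff 0. No gain.
Neighbor 4 (pledges 0, payoff 120): pledging 30 → total 140, payoff 90. No gain.

Yes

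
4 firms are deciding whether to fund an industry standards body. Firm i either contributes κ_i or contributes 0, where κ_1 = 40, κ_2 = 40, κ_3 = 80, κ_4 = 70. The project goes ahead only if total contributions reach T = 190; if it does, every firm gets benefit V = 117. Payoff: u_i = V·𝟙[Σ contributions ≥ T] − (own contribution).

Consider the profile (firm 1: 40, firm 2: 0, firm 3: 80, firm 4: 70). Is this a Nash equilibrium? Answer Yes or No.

Total = 190 ≥ 190: provided.
Firm 1 (pledges 40, payoff 77): dropping to 0 → total 150, payoff 0. No gain.
Firm 2 (pledges 0, payoff 117): pledging 40 → total 230, payoff 77. No gain.
Firm 3 (pledges 80, payoff 37): dropping to 0 → total 110, payoff 0. No gain.
Firm 4 (pledges 70, payoff 47): dropping to 0 → total 120, payoff 0. No gain.

Yes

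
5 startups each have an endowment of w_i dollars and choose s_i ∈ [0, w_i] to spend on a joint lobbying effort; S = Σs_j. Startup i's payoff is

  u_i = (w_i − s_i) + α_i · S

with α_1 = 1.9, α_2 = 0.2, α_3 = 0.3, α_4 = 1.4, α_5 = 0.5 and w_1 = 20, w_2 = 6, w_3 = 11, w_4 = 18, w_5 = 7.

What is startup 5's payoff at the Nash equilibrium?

∂u_i/∂s_i = α_i − 1, so startup i contributes w_i if α_i > 1, else 0.
α_i > 1 for i ∈ {1, 4}; NE contributions (20, 0, 0, 18, 0), S = 38.
u_5 = (7 − 0) + 0.5·38 = 26.

26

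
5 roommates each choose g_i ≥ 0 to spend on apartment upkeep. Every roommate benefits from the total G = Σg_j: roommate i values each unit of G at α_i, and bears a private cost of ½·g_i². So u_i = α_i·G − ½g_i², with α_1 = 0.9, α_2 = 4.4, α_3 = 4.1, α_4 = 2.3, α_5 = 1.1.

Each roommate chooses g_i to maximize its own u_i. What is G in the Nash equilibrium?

12.8

Roommate i's FOC: ∂u_i/∂g_i = α_i − g_i = 0, so g_i* = α_i.
NE contributions = (0.9, 4.4, 4.1, 2.3, 1.1); G = 12.8.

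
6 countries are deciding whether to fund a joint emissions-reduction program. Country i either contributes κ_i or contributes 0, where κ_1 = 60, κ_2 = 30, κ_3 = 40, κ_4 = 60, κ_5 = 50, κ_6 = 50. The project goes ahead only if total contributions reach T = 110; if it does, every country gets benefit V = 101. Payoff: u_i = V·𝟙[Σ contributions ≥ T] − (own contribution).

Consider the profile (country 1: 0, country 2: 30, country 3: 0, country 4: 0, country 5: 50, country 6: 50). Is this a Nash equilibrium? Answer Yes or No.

Yes

Total = 130 ≥ 110: provided.
Country 1 (pledges 0, payoff 101): pledging 60 → total 190, payoff 41. No gain.
Country 2 (pledges 30, payoff 71): dropping to 0 → total 100, payoff 0. No gain.
Country 3 (pledges 0, payoff 101): pledging 40 → total 170, payoff 61. No gain.
Country 4 (pledges 0, payoff 101): pledging 60 → total 190, payoff 41. No gain.
Country 5 (pledges 50, payoff 51): dropping to 0 → total 80, payoff 0. No gain.
Country 6 (pledges 50, payoff 51): dropping to 0 → total 80, payoff 0. No gain.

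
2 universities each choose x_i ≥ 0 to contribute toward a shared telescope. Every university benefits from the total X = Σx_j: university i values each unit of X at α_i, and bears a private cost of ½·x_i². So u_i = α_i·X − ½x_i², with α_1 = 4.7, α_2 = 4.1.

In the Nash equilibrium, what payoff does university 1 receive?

University i's FOC: ∂u_i/∂x_i = α_i − x_i = 0, so x_i* = α_i.
NE contributions = (4.7, 4.1); X = 8.8.
u_1 = α_1·X − ½·(x_1)² = 4.7·8.8 − ½·4.7² = 30.315.

30.315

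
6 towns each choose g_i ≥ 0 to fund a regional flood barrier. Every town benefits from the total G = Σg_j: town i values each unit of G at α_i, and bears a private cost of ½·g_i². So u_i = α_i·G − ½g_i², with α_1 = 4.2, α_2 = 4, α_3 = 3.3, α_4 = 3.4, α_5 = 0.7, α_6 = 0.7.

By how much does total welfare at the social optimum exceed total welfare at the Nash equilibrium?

559.915

Town i's FOC: ∂u_i/∂g_i = α_i − g_i = 0, so g_i* = α_i.
NE contributions = (4.2, 4, 3.3, 3.4, 0.7, 0.7); G = 16.3.
W^NE = (Σα)·G − ½Σα_i² = 16.3² − ½·57.07 = 237.155.
Planner sets g_i = Σα_j = 16.3 for every i, so G^SO = 6·16.3 = 97.8.
W^SO = (Σα)·G^SO − ½·6·(Σα)² = (6/2)·16.3² = 797.07.
Deadweight loss = W^SO − W^NE = 559.915.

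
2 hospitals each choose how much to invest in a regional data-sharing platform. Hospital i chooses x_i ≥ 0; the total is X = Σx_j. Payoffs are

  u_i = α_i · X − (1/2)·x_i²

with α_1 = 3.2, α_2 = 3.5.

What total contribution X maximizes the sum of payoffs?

13.4

Planner FOC: ∂(Σu_j)/∂x_i = (Σα_j) − x_i = 0, so x_i^SO = Σα_j = 6.7 for every i; X^SO = 13.4.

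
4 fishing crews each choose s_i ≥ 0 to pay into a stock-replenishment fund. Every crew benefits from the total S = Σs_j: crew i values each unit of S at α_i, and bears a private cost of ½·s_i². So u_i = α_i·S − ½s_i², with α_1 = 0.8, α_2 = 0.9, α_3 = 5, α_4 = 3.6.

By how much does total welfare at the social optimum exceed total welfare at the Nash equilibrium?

125.795

Crew i's FOC: ∂u_i/∂s_i = α_i − s_i = 0, so s_i* = α_i.
NE contributions = (0.8, 0.9, 5, 3.6); S = 10.3.
W^NE = (Σα)·S − ½Σα_i² = 10.3² − ½·39.41 = 86.385.
Planner sets s_i = Σα_j = 10.3 for every i, so S^SO = 4·10.3 = 41.2.
W^SO = (Σα)·S^SO − ½·4·(Σα)² = (4/2)·10.3² = 212.18.
Deadweight loss = W^SO − W^NE = 125.795.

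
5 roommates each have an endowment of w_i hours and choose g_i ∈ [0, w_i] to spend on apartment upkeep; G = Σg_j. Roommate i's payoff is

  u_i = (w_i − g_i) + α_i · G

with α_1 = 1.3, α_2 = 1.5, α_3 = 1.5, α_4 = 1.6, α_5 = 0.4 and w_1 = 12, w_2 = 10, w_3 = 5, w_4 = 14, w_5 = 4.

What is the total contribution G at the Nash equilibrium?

∂u_i/∂g_i = α_i − 1, so roommate i contributes w_i if α_i > 1, else 0.
α_i > 1 for i ∈ {1, 2, 3, 4}; NE contributions (12, 10, 5, 14, 0), G = 41.

41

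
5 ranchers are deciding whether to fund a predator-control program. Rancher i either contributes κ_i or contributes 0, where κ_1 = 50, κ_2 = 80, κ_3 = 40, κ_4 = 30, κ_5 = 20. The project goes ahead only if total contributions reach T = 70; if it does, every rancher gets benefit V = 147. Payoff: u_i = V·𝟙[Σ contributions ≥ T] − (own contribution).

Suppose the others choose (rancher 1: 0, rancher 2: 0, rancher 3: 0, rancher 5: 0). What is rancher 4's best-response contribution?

Others' total = 0. Even contributing 30 gives 30 < 70: no benefit either way.
Best response: 0.

0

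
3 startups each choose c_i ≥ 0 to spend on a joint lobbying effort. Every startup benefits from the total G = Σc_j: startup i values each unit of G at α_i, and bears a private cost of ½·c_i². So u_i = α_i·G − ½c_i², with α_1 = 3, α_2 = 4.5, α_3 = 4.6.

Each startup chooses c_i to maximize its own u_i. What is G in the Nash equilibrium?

Startup i's FOC: ∂u_i/∂c_i = α_i − c_i = 0, so c_i* = α_i.
NE contributions = (3, 4.5, 4.6); G = 12.1.

12.1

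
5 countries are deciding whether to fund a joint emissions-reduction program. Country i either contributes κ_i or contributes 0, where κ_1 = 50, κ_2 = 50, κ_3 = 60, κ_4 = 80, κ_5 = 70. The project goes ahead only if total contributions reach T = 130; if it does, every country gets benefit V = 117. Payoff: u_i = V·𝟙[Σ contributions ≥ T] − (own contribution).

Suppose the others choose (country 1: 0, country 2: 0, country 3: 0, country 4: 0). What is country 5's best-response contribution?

0

Others' total = 0. Even contributing 70 gives 70 < 130: no benefit either way.
Best response: 0.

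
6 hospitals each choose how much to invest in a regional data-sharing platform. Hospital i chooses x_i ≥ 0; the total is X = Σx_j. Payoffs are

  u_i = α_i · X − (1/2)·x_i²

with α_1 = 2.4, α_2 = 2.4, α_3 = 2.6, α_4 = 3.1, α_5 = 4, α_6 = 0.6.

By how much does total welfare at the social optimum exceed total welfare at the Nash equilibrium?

Hospital i's FOC: ∂u_i/∂x_i = α_i − x_i = 0, so x_i* = α_i.
NE contributions = (2.4, 2.4, 2.6, 3.1, 4, 0.6); X = 15.1.
W^NE = (Σα)·X − ½Σα_i² = 15.1² − ½·44.25 = 205.885.
Planner sets x_i = Σα_j = 15.1 for every i, so X^SO = 6·15.1 = 90.6.
W^SO = (Σα)·X^SO − ½·6·(Σα)² = (6/2)·15.1² = 684.03.
Deadweight loss = W^SO − W^NE = 478.145.

478.145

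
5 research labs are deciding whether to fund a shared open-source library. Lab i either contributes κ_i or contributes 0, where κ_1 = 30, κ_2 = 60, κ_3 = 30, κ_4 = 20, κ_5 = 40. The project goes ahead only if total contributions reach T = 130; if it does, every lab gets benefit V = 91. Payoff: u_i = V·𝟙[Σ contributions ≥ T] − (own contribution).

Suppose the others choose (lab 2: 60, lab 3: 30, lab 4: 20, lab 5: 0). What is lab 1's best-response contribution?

30

Others' total = 110. Contributing 30 brings total to 140 ≥ 130: gain V − κ_1 = 61.
Best response: 30.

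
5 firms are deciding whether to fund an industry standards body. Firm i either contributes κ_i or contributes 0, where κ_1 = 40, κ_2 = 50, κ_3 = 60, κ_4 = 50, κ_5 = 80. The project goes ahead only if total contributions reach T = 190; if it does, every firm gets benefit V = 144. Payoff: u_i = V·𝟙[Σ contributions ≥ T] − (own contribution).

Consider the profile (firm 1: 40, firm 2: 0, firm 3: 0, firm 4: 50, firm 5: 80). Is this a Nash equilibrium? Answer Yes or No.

No

Total = 170 < 190: not provided.
Firm 1 (pledges 40, payoff -40): dropping to 0 → total 130, payoff 0. Profitable deviation.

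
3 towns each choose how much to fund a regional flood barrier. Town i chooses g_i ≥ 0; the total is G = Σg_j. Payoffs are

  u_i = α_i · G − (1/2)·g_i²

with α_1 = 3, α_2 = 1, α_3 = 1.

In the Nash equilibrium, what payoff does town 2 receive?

4.5

Town i's FOC: ∂u_i/∂g_i = α_i − g_i = 0, so g_i* = α_i.
NE contributions = (3, 1, 1); G = 5.
u_2 = α_2·G − ½·(g_2)² = 1·5 − ½·1² = 4.5.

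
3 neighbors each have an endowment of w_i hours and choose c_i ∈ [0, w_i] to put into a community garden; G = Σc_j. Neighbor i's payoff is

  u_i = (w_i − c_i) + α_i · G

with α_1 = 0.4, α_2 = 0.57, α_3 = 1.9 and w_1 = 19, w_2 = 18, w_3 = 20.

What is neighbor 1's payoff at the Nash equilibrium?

∂u_i/∂c_i = α_i − 1, so neighbor i contributes w_i if α_i > 1, else 0.
α_i > 1 for i ∈ {3}; NE contributions (0, 0, 20), G = 20.
u_1 = (19 − 0) + 0.4·20 = 27.

27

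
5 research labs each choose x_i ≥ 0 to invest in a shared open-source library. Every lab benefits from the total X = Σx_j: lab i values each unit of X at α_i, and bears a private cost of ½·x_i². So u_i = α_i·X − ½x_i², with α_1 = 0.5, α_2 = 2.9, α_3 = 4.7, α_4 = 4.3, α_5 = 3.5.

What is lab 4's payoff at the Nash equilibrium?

59.125

Lab i's FOC: ∂u_i/∂x_i = α_i − x_i = 0, so x_i* = α_i.
NE contributions = (0.5, 2.9, 4.7, 4.3, 3.5); X = 15.9.
u_4 = α_4·X − ½·(x_4)² = 4.3·15.9 − ½·4.3² = 59.125.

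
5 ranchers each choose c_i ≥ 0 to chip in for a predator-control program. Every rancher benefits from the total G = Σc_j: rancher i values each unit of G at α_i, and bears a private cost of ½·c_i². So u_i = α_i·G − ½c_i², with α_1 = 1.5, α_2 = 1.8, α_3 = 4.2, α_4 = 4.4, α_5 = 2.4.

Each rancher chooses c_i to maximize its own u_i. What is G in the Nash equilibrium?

14.3

Rancher i's FOC: ∂u_i/∂c_i = α_i − c_i = 0, so c_i* = α_i.
NE contributions = (1.5, 1.8, 4.2, 4.4, 2.4); G = 14.3.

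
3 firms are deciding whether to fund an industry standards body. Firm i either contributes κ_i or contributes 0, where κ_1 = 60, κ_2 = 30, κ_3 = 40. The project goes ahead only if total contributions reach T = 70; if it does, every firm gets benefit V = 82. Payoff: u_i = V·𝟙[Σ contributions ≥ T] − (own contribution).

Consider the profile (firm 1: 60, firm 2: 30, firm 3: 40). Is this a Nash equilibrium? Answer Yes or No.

No

Total = 130 ≥ 70: provided.
Firm 1 (pledges 60, payoff 22): dropping to 0 → total 70, payoff 82. Profitable deviation.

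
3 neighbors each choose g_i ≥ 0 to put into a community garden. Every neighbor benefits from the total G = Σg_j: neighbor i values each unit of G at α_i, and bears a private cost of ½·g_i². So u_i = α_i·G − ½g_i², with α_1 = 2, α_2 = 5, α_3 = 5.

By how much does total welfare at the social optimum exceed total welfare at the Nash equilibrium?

99

Neighbor i's FOC: ∂u_i/∂g_i = α_i − g_i = 0, so g_i* = α_i.
NE contributions = (2, 5, 5); G = 12.
W^NE = (Σα)·G − ½Σα_i² = 12² − ½·54 = 117.
Planner sets g_i = Σα_j = 12 for every i, so G^SO = 3·12 = 36.
W^SO = (Σα)·G^SO − ½·3·(Σα)² = (3/2)·12² = 216.
Deadweight loss = W^SO − W^NE = 99.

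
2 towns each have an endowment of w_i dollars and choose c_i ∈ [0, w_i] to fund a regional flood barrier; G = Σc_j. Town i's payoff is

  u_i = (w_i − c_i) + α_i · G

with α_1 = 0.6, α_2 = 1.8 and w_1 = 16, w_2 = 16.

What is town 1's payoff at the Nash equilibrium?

∂u_i/∂c_i = α_i − 1, so town i contributes w_i if α_i > 1, else 0.
α_i > 1 for i ∈ {2}; NE contributions (0, 16), G = 16.
u_1 = (16 − 0) + 0.6·16 = 25.6.

25.6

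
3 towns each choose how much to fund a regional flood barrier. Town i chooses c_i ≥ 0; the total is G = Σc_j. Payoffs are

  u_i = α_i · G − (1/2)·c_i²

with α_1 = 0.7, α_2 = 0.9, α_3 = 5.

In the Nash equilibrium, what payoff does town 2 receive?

Town i's FOC: ∂u_i/∂c_i = α_i − c_i = 0, so c_i* = α_i.
NE contributions = (0.7, 0.9, 5); G = 6.6.
u_2 = α_2·G − ½·(c_2)² = 0.9·6.6 − ½·0.9² = 5.535.

5.535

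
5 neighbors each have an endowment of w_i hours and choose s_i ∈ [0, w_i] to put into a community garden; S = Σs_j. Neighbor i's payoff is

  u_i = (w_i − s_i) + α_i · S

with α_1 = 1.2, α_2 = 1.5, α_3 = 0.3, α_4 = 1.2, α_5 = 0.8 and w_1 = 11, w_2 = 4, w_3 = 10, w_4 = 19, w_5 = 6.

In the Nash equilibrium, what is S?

34

∂u_i/∂s_i = α_i − 1, so neighbor i contributes w_i if α_i > 1, else 0.
α_i > 1 for i ∈ {1, 2, 4}; NE contributions (11, 4, 0, 19, 0), S = 34.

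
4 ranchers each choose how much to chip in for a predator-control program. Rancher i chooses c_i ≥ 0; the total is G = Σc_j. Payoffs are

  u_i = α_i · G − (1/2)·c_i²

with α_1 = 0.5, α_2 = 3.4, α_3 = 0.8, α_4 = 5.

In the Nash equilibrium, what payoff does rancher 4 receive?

Rancher i's FOC: ∂u_i/∂c_i = α_i − c_i = 0, so c_i* = α_i.
NE contributions = (0.5, 3.4, 0.8, 5); G = 9.7.
u_4 = α_4·G − ½·(c_4)² = 5·9.7 − ½·5² = 36.

36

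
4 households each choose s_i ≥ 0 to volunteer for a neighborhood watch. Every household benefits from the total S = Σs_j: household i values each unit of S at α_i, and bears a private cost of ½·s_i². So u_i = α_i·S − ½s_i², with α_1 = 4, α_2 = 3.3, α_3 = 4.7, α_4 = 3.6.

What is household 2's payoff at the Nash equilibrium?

Household i's FOC: ∂u_i/∂s_i = α_i − s_i = 0, so s_i* = α_i.
NE contributions = (4, 3.3, 4.7, 3.6); S = 15.6.
u_2 = α_2·S − ½·(s_2)² = 3.3·15.6 − ½·3.3² = 46.035.

46.035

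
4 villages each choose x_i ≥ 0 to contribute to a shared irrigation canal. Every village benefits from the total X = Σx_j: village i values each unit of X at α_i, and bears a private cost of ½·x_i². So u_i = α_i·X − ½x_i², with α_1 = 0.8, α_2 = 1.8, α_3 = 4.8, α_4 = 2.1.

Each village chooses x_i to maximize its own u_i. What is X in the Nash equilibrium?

9.5

Village i's FOC: ∂u_i/∂x_i = α_i − x_i = 0, so x_i* = α_i.
NE contributions = (0.8, 1.8, 4.8, 2.1); X = 9.5.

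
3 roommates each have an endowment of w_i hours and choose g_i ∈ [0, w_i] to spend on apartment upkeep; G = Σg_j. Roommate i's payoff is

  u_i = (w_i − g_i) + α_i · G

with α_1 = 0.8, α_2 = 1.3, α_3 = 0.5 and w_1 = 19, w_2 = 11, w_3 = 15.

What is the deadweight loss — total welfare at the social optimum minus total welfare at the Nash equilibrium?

54.4

∂u_i/∂g_i = α_i − 1, so roommate i contributes w_i if α_i > 1, else 0.
α_i > 1 for i ∈ {2}; NE contributions (0, 11, 0), G = 11.
W^NE = Σw_i − G^NE + (Σα_i)·G^NE = 45 + 1.6·11 = 62.6.
Planner: ∂(Σu_j)/∂g_i = Σα_j − 1 = 1.6 > 0, so everyone contributes w_i; G^SO = 45, W^SO = 45 + 1.6·45 = 117.
Deadweight loss = 54.4.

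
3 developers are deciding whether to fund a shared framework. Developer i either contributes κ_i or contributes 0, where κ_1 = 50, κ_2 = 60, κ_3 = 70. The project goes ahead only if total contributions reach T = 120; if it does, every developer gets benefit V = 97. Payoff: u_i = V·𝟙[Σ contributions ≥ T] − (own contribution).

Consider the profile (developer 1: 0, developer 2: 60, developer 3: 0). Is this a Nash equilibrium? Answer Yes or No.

Total = 60 < 120: not provided.
Developer 1 (pledges 0, payoff 0): pledging 50 → total 110, payoff -50. No gain.
Developer 2 (pledges 60, payoff -60): dropping to 0 → total 0, payoff 0. Profitable deviation.

No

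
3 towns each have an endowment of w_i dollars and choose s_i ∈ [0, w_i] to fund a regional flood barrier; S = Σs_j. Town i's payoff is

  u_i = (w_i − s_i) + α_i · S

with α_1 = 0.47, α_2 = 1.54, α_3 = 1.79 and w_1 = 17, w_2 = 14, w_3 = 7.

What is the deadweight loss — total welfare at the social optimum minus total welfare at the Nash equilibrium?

∂u_i/∂s_i = α_i − 1, so town i contributes w_i if α_i > 1, else 0.
α_i > 1 for i ∈ {2, 3}; NE contributions (0, 14, 7), S = 21.
W^NE = Σw_i − S^NE + (Σα_i)·S^NE = 38 + 2.8·21 = 96.8.
Planner: ∂(Σu_j)/∂s_i = Σα_j − 1 = 2.8 > 0, so everyone contributes w_i; S^SO = 38, W^SO = 38 + 2.8·38 = 144.4.
Deadweight loss = 47.6.

47.6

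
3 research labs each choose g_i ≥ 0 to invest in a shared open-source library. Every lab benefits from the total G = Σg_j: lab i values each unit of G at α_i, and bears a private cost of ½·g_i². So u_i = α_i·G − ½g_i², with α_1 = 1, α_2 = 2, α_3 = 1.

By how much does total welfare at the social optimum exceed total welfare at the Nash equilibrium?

Lab i's FOC: ∂u_i/∂g_i = α_i − g_i = 0, so g_i* = α_i.
NE contributions = (1, 2, 1); G = 4.
W^NE = (Σα)·G − ½Σα_i² = 4² − ½·6 = 13.
Planner sets g_i = Σα_j = 4 for every i, so G^SO = 3·4 = 12.
W^SO = (Σα)·G^SO − ½·3·(Σα)² = (3/2)·4² = 24.
Deadweight loss = W^SO − W^NE = 11.

11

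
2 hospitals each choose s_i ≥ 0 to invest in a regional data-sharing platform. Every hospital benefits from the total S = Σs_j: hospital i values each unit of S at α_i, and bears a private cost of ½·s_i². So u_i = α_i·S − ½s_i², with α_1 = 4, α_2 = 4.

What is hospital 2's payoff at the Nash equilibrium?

24

Hospital i's FOC: ∂u_i/∂s_i = α_i − s_i = 0, so s_i* = α_i.
NE contributions = (4, 4); S = 8.
u_2 = α_2·S − ½·(s_2)² = 4·8 − ½·4² = 24.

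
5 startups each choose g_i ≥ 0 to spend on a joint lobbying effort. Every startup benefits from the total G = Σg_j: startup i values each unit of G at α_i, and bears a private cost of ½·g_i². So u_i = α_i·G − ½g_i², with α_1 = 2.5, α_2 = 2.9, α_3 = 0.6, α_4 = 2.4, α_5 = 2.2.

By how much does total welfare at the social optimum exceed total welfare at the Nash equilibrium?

181.35

Startup i's FOC: ∂u_i/∂g_i = α_i − g_i = 0, so g_i* = α_i.
NE contributions = (2.5, 2.9, 0.6, 2.4, 2.2); G = 10.6.
W^NE = (Σα)·G − ½Σα_i² = 10.6² − ½·25.62 = 99.55.
Planner sets g_i = Σα_j = 10.6 for every i, so G^SO = 5·10.6 = 53.
W^SO = (Σα)·G^SO − ½·5·(Σα)² = (5/2)·10.6² = 280.9.
Deadweight loss = W^SO − W^NE = 181.35.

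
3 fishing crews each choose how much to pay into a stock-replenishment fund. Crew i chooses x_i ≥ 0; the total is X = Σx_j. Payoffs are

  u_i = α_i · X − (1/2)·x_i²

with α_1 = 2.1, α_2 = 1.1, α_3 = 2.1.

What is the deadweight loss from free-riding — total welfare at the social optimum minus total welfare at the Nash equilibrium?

19.06

Crew i's FOC: ∂u_i/∂x_i = α_i − x_i = 0, so x_i* = α_i.
NE contributions = (2.1, 1.1, 2.1); X = 5.3.
W^NE = (Σα)·X − ½Σα_i² = 5.3² − ½·10.03 = 23.075.
Planner sets x_i = Σα_j = 5.3 for every i, so X^SO = 3·5.3 = 15.9.
W^SO = (Σα)·X^SO − ½·3·(Σα)² = (3/2)·5.3² = 42.135.
Deadweight loss = W^SO − W^NE = 19.06.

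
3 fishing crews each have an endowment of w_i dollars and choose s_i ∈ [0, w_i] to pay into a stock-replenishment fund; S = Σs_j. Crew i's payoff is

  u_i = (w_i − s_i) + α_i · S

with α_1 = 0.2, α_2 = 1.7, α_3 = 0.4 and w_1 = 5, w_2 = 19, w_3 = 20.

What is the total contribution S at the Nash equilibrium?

19

∂u_i/∂s_i = α_i − 1, so crew i contributes w_i if α_i > 1, else 0.
α_i > 1 for i ∈ {2}; NE contributions (0, 19, 0), S = 19.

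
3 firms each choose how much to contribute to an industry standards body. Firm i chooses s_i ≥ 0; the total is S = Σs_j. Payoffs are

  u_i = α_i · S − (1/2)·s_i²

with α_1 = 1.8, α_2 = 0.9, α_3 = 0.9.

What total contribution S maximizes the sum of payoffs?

Planner FOC: ∂(Σu_j)/∂s_i = (Σα_j) − s_i = 0, so s_i^SO = Σα_j = 3.6 for every i; S^SO = 10.8.

10.8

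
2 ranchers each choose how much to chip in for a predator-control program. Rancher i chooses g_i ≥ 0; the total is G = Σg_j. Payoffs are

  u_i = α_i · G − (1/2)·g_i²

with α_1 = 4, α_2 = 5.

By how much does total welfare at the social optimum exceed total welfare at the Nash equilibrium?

Rancher i's FOC: ∂u_i/∂g_i = α_i − g_i = 0, so g_i* = α_i.
NE contributions = (4, 5); G = 9.
W^NE = (Σα)·G − ½Σα_i² = 9² − ½·41 = 60.5.
Planner sets g_i = Σα_j = 9 for every i, so G^SO = 2·9 = 18.
W^SO = (Σα)·G^SO − ½·2·(Σα)² = (2/2)·9² = 81.
Deadweight loss = W^SO − W^NE = 20.5.

20.5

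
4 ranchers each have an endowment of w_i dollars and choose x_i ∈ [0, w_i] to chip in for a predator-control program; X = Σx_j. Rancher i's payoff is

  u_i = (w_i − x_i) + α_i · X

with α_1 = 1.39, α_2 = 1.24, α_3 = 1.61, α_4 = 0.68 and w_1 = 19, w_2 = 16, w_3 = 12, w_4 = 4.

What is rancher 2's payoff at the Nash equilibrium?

58.28

∂u_i/∂x_i = α_i − 1, so rancher i contributes w_i if α_i > 1, else 0.
α_i > 1 for i ∈ {1, 2, 3}; NE contributions (19, 16, 12, 0), X = 47.
u_2 = (16 − 16) + 1.24·47 = 58.28.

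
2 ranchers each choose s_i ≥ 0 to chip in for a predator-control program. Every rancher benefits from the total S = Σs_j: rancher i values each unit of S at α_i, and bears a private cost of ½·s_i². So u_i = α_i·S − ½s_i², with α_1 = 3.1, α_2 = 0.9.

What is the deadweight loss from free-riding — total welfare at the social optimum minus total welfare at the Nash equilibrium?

Rancher i's FOC: ∂u_i/∂s_i = α_i − s_i = 0, so s_i* = α_i.
NE contributions = (3.1, 0.9); S = 4.
W^NE = (Σα)·S − ½Σα_i² = 4² − ½·10.42 = 10.79.
Planner sets s_i = Σα_j = 4 for every i, so S^SO = 2·4 = 8.
W^SO = (Σα)·S^SO − ½·2·(Σα)² = (2/2)·4² = 16.
Deadweight loss = W^SO − W^NE = 5.21.

5.21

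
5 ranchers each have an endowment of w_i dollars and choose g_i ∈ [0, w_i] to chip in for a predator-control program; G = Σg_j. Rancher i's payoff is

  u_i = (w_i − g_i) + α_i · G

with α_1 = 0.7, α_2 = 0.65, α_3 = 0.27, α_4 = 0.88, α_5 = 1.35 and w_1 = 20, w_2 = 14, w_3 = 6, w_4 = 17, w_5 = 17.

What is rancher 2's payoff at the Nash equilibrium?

25.05

∂u_i/∂g_i = α_i − 1, so rancher i contributes w_i if α_i > 1, else 0.
α_i > 1 for i ∈ {5}; NE contributions (0, 0, 0, 0, 17), G = 17.
u_2 = (14 − 0) + 0.65·17 = 25.05.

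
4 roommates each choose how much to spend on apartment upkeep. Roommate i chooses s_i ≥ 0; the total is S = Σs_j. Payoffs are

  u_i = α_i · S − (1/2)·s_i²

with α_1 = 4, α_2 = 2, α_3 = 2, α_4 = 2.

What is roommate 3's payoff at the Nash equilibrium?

Roommate i's FOC: ∂u_i/∂s_i = α_i − s_i = 0, so s_i* = α_i.
NE contributions = (4, 2, 2, 2); S = 10.
u_3 = α_3·S − ½·(s_3)² = 2·10 − ½·2² = 18.

18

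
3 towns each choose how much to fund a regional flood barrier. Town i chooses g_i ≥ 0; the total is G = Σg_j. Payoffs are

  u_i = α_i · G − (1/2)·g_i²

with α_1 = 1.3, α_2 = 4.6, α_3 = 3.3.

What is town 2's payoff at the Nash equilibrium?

31.74

Town i's FOC: ∂u_i/∂g_i = α_i − g_i = 0, so g_i* = α_i.
NE contributions = (1.3, 4.6, 3.3); G = 9.2.
u_2 = α_2·G − ½·(g_2)² = 4.6·9.2 − ½·4.6² = 31.74.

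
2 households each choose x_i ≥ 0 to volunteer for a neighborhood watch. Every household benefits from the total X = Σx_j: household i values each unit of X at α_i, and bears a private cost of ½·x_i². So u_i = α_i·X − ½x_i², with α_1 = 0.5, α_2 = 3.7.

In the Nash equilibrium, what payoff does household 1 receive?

Household i's FOC: ∂u_i/∂x_i = α_i − x_i = 0, so x_i* = α_i.
NE contributions = (0.5, 3.7); X = 4.2.
u_1 = α_1·X − ½·(x_1)² = 0.5·4.2 − ½·0.5² = 1.975.

1.975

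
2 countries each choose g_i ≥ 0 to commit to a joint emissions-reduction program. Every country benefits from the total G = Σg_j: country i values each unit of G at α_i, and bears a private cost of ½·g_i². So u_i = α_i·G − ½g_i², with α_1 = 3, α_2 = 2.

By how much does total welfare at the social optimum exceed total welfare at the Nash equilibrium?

6.5

Country i's FOC: ∂u_i/∂g_i = α_i − g_i = 0, so g_i* = α_i.
NE contributions = (3, 2); G = 5.
W^NE = (Σα)·G − ½Σα_i² = 5² − ½·13 = 18.5.
Planner sets g_i = Σα_j = 5 for every i, so G^SO = 2·5 = 10.
W^SO = (Σα)·G^SO − ½·2·(Σα)² = (2/2)·5² = 25.
Deadweight loss = W^SO − W^NE = 6.5.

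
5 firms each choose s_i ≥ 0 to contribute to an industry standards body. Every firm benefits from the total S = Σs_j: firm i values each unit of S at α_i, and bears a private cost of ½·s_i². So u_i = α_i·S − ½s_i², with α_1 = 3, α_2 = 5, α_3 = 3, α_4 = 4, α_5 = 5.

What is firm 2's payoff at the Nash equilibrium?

Firm i's FOC: ∂u_i/∂s_i = α_i − s_i = 0, so s_i* = α_i.
NE contributions = (3, 5, 3, 4, 5); S = 20.
u_2 = α_2·S − ½·(s_2)² = 5·20 − ½·5² = 87.5.

87.5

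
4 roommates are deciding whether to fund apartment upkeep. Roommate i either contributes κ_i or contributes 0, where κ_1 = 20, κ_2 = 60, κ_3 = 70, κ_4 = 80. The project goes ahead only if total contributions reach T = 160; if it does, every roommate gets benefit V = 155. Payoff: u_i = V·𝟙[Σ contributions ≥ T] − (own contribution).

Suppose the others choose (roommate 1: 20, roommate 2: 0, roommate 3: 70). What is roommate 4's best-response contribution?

80

Others' total = 90. Contributing 80 brings total to 170 ≥ 160: gain V − κ_4 = 75.
Best response: 80.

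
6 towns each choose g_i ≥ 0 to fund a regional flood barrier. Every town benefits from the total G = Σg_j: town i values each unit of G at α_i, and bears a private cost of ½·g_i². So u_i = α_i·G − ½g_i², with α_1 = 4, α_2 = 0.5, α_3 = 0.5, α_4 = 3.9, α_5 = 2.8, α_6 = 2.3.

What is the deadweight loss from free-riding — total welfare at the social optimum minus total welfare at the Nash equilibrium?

414.42

Town i's FOC: ∂u_i/∂g_i = α_i − g_i = 0, so g_i* = α_i.
NE contributions = (4, 0.5, 0.5, 3.9, 2.8, 2.3); G = 14.
W^NE = (Σα)·G − ½Σα_i² = 14² − ½·44.84 = 173.58.
Planner sets g_i = Σα_j = 14 for every i, so G^SO = 6·14 = 84.
W^SO = (Σα)·G^SO − ½·6·(Σα)² = (6/2)·14² = 588.
Deadweight loss = W^SO − W^NE = 414.42.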